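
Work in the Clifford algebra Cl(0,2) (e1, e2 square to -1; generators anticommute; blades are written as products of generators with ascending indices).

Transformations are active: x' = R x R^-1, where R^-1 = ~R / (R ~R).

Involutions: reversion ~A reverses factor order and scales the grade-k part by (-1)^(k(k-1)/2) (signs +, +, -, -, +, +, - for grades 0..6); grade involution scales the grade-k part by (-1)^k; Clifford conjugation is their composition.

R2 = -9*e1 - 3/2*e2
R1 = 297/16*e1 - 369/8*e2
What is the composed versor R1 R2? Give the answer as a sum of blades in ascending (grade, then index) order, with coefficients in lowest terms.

Distribute over the terms of R1 (each basis-blade product reordered to ascending indices, repeated generators contracted through their squares):
(297/16*e1) R2 = 2673/16 - 891/32*e1 e2
(-369/8*e2) R2 = -1107/16 - 3321/8*e1 e2
Summing the partial products and collecting blades:
Answer: 783/8 - 14175/32*e1 e2


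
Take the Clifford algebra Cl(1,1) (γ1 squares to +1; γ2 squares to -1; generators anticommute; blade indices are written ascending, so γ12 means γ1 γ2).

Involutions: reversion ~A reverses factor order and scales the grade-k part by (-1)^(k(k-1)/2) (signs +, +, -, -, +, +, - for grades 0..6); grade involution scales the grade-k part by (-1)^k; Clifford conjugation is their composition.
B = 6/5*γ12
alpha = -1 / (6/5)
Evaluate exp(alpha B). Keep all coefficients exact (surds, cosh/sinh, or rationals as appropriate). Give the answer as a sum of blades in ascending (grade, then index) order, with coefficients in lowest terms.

B^2 = (6/5)^2*(γ12)^2 = 36/25*(+1) = 36/25 (a basis 2-blade squares to minus the product of its generators' squares).
B^2 = 36/25 — the series telescopes hyperbolically here: l = 6/5, alpha*l = -1, so exp(alpha B) = cosh(-1) + (sinh(-1)/(6/5))*B = cosh(1) + (-5*sinh(1)/6)*B.
Answer: cosh(1) - sinh(1)*γ12


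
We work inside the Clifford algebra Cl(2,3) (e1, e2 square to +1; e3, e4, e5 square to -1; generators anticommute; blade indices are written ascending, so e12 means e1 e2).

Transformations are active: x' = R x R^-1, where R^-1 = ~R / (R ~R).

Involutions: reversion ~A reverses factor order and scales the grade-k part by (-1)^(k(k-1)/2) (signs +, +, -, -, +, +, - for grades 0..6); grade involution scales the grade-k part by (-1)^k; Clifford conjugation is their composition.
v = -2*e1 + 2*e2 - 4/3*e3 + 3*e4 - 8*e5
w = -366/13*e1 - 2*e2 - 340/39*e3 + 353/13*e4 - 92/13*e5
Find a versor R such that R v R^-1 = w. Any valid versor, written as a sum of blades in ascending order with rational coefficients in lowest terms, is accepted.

The midline construction: v and w both square to -601/9, so reflecting in their sum -392/13*e1 - 392/39*e3 + 392/13*e4 - 196/13*e5 exchanges them.
Answer: -392/13*e1 - 392/39*e3 + 392/13*e4 - 196/13*e5


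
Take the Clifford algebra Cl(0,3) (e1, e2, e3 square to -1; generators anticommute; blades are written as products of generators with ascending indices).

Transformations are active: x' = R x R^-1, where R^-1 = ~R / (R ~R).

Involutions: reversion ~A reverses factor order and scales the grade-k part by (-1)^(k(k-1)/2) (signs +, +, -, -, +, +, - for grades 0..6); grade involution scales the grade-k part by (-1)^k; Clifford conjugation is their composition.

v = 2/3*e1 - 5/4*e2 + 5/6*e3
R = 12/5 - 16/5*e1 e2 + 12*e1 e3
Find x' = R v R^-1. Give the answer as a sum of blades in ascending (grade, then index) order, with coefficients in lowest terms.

~R = 12/5 + 16/5*e1 e2 - 12*e1 e3, and R ~R = 160, so R^-1 = ~R / (160).
R v = -62/5*e1 - 77/15*e2 + 10*e3 + 37/3*e1 e2 e3
Answer: -779/750*e1 - 377/500*e2 - 77/75*e3


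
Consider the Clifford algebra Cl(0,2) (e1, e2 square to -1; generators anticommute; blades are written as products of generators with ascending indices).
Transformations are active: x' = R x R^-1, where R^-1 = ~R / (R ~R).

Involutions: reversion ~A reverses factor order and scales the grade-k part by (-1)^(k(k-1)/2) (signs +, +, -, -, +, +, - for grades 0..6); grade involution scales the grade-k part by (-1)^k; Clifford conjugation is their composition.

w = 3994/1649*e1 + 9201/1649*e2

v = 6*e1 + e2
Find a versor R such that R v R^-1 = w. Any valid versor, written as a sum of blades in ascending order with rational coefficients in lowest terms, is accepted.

R = v + w = 13888/1649*e1 + 10850/1649*e2 works: the equal norms (-37) guarantee its sandwich swaps v into w.
Answer: 13888/1649*e1 + 10850/1649*e2


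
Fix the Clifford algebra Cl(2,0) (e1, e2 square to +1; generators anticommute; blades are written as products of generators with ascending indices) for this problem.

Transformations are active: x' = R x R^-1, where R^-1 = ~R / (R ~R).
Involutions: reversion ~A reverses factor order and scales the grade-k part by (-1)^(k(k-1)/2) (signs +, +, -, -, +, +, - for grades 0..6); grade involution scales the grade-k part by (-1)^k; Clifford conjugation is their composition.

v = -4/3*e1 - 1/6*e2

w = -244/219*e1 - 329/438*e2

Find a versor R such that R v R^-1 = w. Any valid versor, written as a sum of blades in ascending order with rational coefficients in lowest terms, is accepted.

Here q(v) = q(w) = 65/36; the classical choice R = v + w = -536/219*e1 - 67/73*e2 then realises v -> w under the sandwich.
Answer: -536/219*e1 - 67/73*e2


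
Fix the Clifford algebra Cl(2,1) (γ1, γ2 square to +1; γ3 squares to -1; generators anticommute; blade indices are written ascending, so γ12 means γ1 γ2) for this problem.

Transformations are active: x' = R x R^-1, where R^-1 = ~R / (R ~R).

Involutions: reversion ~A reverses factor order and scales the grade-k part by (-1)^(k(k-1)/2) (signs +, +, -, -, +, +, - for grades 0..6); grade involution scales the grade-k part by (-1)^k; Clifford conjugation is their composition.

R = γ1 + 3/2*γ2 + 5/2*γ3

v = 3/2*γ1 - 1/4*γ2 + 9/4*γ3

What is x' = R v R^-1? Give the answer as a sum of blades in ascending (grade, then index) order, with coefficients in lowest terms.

~R = γ1 + 3/2*γ2 + 5/2*γ3, and R ~R = -3, so R^-1 = ~R / (-3).
R v = -9/2 - 5/2*γ12 - 3/2*γ13 + 4*γ23
Answer: 3/2*γ1 + 19/4*γ2 + 21/4*γ3


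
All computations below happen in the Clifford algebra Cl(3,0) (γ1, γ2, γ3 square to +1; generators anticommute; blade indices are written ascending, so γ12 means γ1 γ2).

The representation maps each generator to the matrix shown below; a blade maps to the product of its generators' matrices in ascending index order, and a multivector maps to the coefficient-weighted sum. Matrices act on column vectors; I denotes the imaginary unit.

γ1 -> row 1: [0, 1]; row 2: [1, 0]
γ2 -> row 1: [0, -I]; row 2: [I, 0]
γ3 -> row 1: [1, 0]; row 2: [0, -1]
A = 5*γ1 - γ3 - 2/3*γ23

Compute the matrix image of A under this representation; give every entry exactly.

Bivector images (products of the table entries): rho(γ23) = rho(γ2)rho(γ3) = row 1: [0, I]; row 2: [I, 0].
M = (5)*rho(γ1) + (-1)*rho(γ3) + (-2/3)*rho(γ23), summed entrywise:
Answer: row 1: [-1, 5 - 2*I/3]; row 2: [5 - 2*I/3, 1]


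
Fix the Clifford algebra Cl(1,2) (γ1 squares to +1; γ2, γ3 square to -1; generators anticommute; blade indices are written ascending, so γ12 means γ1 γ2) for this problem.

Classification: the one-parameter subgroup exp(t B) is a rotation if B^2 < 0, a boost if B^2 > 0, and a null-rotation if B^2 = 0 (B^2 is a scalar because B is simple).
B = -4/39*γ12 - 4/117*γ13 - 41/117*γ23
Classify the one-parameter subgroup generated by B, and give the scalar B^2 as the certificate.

B^2 term by term: the squares give (-4/39)^2*(γ12)^2 + (-4/117)^2*(γ13)^2 + (-41/117)^2*(γ23)^2 = 16/1521*(+1) + 16/13689*(+1) + 1681/13689*(-1) = -1/9 (each basis 2-blade squares to minus the product of its generators' squares); cross terms between blades sharing an index anticommute and cancel. So B^2 = -1/9.
Answer: rotation, certificate B^2 = -1/9. Certificate logic: -1/9 is a conjugation-invariant scalar, so its sign fixes rotation versus boost versus null-rotation outright.


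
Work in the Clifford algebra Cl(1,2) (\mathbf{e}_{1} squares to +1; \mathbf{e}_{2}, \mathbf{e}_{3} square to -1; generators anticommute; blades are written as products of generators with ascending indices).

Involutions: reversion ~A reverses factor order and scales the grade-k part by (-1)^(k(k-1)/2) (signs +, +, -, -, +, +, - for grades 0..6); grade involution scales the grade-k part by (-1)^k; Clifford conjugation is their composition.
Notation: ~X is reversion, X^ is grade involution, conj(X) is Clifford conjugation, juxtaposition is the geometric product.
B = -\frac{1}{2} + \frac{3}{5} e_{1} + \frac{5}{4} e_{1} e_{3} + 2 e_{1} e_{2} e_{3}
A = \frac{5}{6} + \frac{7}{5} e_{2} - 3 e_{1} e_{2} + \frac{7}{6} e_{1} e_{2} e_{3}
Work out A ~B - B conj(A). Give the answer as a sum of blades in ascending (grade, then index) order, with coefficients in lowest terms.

first term: \frac{23}{12} + \frac{1}{2} e_{1} + \frac{307}{120} e_{2} + 6 e_{3} + \frac{33}{50} e_{1} e_{2} - \frac{461}{120} e_{1} e_{3} - \frac{61}{20} e_{2} e_{3} - \frac{1}{2} e_{1} e_{2} e_{3}
second term: -\frac{11}{4} + \frac{1}{2} e_{1} + \frac{25}{24} e_{2} + 6 e_{3} - \frac{117}{50} e_{1} e_{2} - \frac{211}{120} e_{1} e_{3} + \frac{89}{20} e_{2} e_{3} + \frac{17}{6} e_{1} e_{2} e_{3}
Answer: \frac{14}{3} + \frac{91}{60} e_{2} + 3 e_{1} e_{2} - \frac{25}{12} e_{1} e_{3} - \frac{15}{2} e_{2} e_{3} - \frac{10}{3} e_{1} e_{2} e_{3}


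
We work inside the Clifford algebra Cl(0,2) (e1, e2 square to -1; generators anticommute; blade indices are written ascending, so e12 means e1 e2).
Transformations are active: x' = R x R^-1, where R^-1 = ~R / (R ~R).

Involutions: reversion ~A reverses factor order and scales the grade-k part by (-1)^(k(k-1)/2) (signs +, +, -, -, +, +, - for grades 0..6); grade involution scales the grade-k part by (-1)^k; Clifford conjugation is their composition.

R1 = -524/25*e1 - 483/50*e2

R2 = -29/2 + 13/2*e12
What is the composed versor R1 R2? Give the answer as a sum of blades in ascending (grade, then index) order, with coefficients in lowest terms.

Distribute over the terms of R1 (each basis-blade product reordered to ascending indices, repeated generators contracted through their squares):
(-524/25*e1) R2 = 7598/25*e1 + 3406/25*e2
(-483/50*e2) R2 = -6279/100*e1 + 14007/100*e2
Summing the partial products and collecting blades:
Answer: 24113/100*e1 + 27631/100*e2


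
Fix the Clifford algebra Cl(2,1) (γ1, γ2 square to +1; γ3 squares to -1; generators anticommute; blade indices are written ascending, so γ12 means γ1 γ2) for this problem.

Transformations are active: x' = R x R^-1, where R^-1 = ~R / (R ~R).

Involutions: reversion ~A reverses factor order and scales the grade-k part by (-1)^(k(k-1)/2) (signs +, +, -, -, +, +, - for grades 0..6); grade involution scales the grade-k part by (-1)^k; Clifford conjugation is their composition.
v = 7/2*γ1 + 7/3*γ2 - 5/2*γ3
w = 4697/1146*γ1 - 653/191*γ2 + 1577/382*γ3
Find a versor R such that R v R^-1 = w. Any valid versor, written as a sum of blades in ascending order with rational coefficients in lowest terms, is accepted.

Here q(v) = q(w) = 103/9; the classical choice R = v + w = 4354/573*γ1 - 622/573*γ2 + 311/191*γ3 then realises v -> w under the sandwich.
Answer: 4354/573*γ1 - 622/573*γ2 + 311/191*γ3


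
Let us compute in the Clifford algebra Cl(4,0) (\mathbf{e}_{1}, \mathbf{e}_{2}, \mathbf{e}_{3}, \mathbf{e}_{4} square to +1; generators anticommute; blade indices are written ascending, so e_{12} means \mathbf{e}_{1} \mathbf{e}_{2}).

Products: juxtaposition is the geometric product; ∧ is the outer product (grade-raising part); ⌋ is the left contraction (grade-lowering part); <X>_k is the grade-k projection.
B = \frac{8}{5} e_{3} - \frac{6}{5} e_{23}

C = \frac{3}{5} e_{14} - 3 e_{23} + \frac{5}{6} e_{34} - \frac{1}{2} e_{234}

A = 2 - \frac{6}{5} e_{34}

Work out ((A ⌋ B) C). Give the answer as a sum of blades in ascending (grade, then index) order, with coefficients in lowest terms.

step 1: \frac{16}{5} e_{3} - \frac{12}{5} e_{23}
step 2: -\frac{36}{5} + \frac{48}{5} e_{2} + \frac{22}{15} e_{4} - \frac{2}{5} e_{24} - \frac{48}{25} e_{134} - \frac{36}{25} e_{1234}
Answer: -\frac{36}{5} + \frac{48}{5} e_{2} + \frac{22}{15} e_{4} - \frac{2}{5} e_{24} - \frac{48}{25} e_{134} - \frac{36}{25} e_{1234}


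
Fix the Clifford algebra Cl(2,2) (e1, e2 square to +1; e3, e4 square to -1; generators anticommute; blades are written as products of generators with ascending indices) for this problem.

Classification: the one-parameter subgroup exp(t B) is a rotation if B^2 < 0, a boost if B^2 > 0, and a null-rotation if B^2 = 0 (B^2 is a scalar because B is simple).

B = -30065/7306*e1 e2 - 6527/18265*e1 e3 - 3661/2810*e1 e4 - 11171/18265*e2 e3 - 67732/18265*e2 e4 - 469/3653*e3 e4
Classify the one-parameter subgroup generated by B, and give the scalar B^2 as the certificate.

B^2 term by term: the squares give (-30065/7306)^2*(e1 e2)^2 + (-6527/18265)^2*(e1 e3)^2 + (-3661/2810)^2*(e1 e4)^2 + (-11171/18265)^2*(e2 e3)^2 + (-67732/18265)^2*(e2 e4)^2 + (-469/3653)^2*(e3 e4)^2 = 903904225/53377636*(-1) + 42601729/333610225*(+1) + 13402921/7896100*(+1) + 124791241/333610225*(+1) + 4587623824/333610225*(+1) + 219961/13344409*(-1) = -1 (each basis 2-blade squares to minus the product of its generators' squares); cross terms between blades sharing an index anticommute and cancel; the commuting (index-disjoint) pairs give grade-4 terms 2*c*c'*(blade product), which cancel blade by blade — e1 e2 e3 e4: 14100485/13344409 - 884173528/333610225 + 40897031/25662325 = 0 — confirming B is simple. So B^2 = -1.
Answer: rotation, certificate B^2 = -1. Why this suffices: the scalar -1 survives any versor conjugation, so its sign alone determines the class however B is presented.


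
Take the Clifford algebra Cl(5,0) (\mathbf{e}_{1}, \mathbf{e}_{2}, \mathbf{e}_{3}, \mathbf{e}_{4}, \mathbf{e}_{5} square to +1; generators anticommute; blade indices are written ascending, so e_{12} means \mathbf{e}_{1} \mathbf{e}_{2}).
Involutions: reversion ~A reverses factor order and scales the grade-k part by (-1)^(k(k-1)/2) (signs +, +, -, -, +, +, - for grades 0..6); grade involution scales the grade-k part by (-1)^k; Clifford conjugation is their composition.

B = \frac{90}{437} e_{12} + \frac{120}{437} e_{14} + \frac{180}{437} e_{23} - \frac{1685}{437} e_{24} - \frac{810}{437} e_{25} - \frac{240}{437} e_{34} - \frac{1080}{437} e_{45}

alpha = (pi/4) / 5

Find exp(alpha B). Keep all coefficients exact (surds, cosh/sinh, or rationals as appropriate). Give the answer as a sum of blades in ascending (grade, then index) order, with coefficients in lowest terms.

B^2 term by term: the squares give (\frac{90}{437})^2*(e_{12})^2 + (\frac{120}{437})^2*(e_{14})^2 + (\frac{180}{437})^2*(e_{23})^2 + (-\frac{1685}{437})^2*(e_{24})^2 + (-\frac{810}{437})^2*(e_{25})^2 + (-\frac{240}{437})^2*(e_{34})^2 + (-\frac{1080}{437})^2*(e_{45})^2 = \frac{8100}{190969}*(-1) + \frac{14400}{190969}*(-1) + \frac{32400}{190969}*(-1) + \frac{2839225}{190969}*(-1) + \frac{656100}{190969}*(-1) + \frac{57600}{190969}*(-1) + \frac{1166400}{190969}*(-1) = -25 (each basis 2-blade squares to minus the product of its generators' squares); cross terms between blades sharing an index anticommute and cancel; the commuting (index-disjoint) pairs give grade-4 terms 2*c*c'*(blade product), which cancel blade by blade — e_{1234}: -\frac{43200}{190969} + \frac{43200}{190969} = 0; e_{1245}: -\frac{194400}{190969} + \frac{194400}{190969} = 0; e_{2345}: -\frac{388800}{190969} + \frac{388800}{190969} = 0 — confirming B is simple. So B^2 = -25.
B^2 = -25 — circular case — the even/odd split gives cos and sin: l = 5, alpha*l = \frac{\pi}{4}, so exp(alpha B) = cos(\frac{\pi}{4}) + (sin(\frac{\pi}{4})/5)*B = \frac{\sqrt{2}}{2} + (\frac{\sqrt{2}}{10})*B.
Answer: \frac{\sqrt{2}}{2} + \frac{9 \sqrt{2}}{437} e_{12} + \frac{12 \sqrt{2}}{437} e_{14} + \frac{18 \sqrt{2}}{437} e_{23} - \frac{337 \sqrt{2}}{874} e_{24} - \frac{81 \sqrt{2}}{437} e_{25} - \frac{24 \sqrt{2}}{437} e_{34} - \frac{108 \sqrt{2}}{437} e_{45}


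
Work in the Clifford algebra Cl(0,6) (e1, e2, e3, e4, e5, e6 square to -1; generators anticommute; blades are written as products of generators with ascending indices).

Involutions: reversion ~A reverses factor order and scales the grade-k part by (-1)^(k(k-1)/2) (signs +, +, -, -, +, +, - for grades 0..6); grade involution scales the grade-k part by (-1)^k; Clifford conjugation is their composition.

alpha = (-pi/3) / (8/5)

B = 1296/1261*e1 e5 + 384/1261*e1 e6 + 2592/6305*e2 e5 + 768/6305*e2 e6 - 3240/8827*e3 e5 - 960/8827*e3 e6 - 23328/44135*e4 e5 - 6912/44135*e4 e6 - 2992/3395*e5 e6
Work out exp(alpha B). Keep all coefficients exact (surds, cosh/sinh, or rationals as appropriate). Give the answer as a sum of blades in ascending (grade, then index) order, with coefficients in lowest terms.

B^2 term by term: the squares give (1296/1261)^2*(e1 e5)^2 + (384/1261)^2*(e1 e6)^2 + (2592/6305)^2*(e2 e5)^2 + (768/6305)^2*(e2 e6)^2 + (-3240/8827)^2*(e3 e5)^2 + (-960/8827)^2*(e3 e6)^2 + (-23328/44135)^2*(e4 e5)^2 + (-6912/44135)^2*(e4 e6)^2 + (-2992/3395)^2*(e5 e6)^2 = 1679616/1590121*(-1) + 147456/1590121*(-1) + 6718464/39753025*(-1) + 589824/39753025*(-1) + 10497600/77915929*(-1) + 921600/77915929*(-1) + 544195584/1947898225*(-1) + 47775744/1947898225*(-1) + 8952064/11526025*(-1) = -64/25 (each basis 2-blade squares to minus the product of its generators' squares); cross terms between blades sharing an index anticommute and cancel; the commuting (index-disjoint) pairs give grade-4 terms 2*c*c'*(blade product), which cancel blade by blade — e1 e2 e5 e6: -1990656/7950605 + 1990656/7950605 = 0; e1 e3 e5 e6: 2488320/11130847 - 2488320/11130847 = 0; e1 e4 e5 e6: 17915904/55654235 - 17915904/55654235 = 0; e2 e3 e5 e6: 995328/11130847 - 995328/11130847 = 0; e2 e4 e5 e6: 35831808/278271175 - 35831808/278271175 = 0; e3 e4 e5 e6: -8957952/77915929 + 8957952/77915929 = 0 — confirming B is simple. So B^2 = -64/25.
B^2 = -64/25 — the series telescopes trigonometrically here: l = 8/5, alpha*l = -pi/3, so exp(alpha B) = cos(-pi/3) + (sin(-pi/3)/(8/5))*B = 1/2 + (-5*sqrt(3)/16)*B.
Answer: 1/2 - 405*sqrt(3)/1261*e1 e5 - 120*sqrt(3)/1261*e1 e6 - 162*sqrt(3)/1261*e2 e5 - 48*sqrt(3)/1261*e2 e6 + 2025*sqrt(3)/17654*e3 e5 + 300*sqrt(3)/8827*e3 e6 + 1458*sqrt(3)/8827*e4 e5 + 432*sqrt(3)/8827*e4 e6 + 187*sqrt(3)/679*e5 e6


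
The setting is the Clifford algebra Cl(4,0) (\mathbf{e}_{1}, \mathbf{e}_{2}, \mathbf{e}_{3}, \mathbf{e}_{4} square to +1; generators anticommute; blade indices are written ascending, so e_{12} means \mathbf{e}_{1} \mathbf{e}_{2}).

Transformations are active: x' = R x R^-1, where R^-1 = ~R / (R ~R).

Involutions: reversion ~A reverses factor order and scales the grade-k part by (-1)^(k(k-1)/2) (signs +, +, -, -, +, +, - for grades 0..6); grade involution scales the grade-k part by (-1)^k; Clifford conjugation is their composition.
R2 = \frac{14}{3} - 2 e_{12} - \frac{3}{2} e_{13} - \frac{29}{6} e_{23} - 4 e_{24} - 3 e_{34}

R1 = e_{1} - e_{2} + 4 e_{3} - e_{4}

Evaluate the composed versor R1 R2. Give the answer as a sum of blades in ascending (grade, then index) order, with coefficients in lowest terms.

Distribute over the terms of R1 (each basis-blade product reordered to ascending indices, repeated generators contracted through their squares):
(e_{1}) R2 = \frac{14}{3} e_{1} - 2 e_{2} - \frac{3}{2} e_{3} - \frac{29}{6} e_{123} - 4 e_{124} - 3 e_{134}
(-e_{2}) R2 = -2 e_{1} - \frac{14}{3} e_{2} + \frac{29}{6} e_{3} + 4 e_{4} - \frac{3}{2} e_{123} + 3 e_{234}
(4 e_{3}) R2 = 6 e_{1} + \frac{58}{3} e_{2} + \frac{56}{3} e_{3} - 12 e_{4} - 8 e_{123} + 16 e_{234}
(-e_{4}) R2 = -4 e_{2} - 3 e_{3} - \frac{14}{3} e_{4} + 2 e_{124} + \frac{3}{2} e_{134} + \frac{29}{6} e_{234}
Summing the partial products and collecting blades:
Answer: \frac{26}{3} e_{1} + \frac{26}{3} e_{2} + 19 e_{3} - \frac{38}{3} e_{4} - \frac{43}{3} e_{123} - 2 e_{124} - \frac{3}{2} e_{134} + \frac{143}{6} e_{234}


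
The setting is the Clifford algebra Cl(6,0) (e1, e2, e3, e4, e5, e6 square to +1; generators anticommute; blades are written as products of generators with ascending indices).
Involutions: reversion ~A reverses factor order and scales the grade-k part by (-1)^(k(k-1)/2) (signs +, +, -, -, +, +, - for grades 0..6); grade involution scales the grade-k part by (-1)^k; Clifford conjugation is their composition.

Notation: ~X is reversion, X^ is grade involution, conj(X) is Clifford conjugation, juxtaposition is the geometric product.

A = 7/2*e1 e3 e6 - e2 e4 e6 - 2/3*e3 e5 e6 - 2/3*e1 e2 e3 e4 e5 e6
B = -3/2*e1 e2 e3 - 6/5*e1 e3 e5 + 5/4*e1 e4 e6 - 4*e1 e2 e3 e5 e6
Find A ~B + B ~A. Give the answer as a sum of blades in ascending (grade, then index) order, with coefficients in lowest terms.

first term: -8/3*e4 - 17/12*e1 e2 - 4/5*e1 e6 - 14*e2 e5 - 21/4*e2 e6 + 35/8*e3 e4 + 21/5*e5 e6 - 5/6*e2 e3 e5 + 4/5*e2 e4 e6 - e4 e5 e6 - e1 e2 e5 e6 + 19/6*e1 e3 e4 e5 + 3/2*e1 e3 e4 e6 - 6/5*e1 e2 e3 e4 e5 e6
second term: -8/3*e4 + 17/12*e1 e2 + 4/5*e1 e6 + 14*e2 e5 + 21/4*e2 e6 - 35/8*e3 e4 - 21/5*e5 e6 + 5/6*e2 e3 e5 - 4/5*e2 e4 e6 + e4 e5 e6 - e1 e2 e5 e6 + 19/6*e1 e3 e4 e5 + 3/2*e1 e3 e4 e6 + 6/5*e1 e2 e3 e4 e5 e6
Answer: -16/3*e4 - 2*e1 e2 e5 e6 + 19/3*e1 e3 e4 e5 + 3*e1 e3 e4 e6


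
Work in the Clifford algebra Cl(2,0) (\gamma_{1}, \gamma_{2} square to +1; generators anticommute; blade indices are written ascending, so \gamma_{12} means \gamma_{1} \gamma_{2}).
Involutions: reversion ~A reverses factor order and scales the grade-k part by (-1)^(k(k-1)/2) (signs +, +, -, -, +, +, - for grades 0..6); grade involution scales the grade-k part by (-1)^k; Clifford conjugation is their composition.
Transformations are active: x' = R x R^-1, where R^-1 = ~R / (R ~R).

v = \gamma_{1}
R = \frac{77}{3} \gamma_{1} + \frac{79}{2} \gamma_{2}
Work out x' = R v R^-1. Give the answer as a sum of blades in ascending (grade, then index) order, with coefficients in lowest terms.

~R = \frac{77}{3} \gamma_{1} + \frac{79}{2} \gamma_{2}, and R ~R = \frac{79885}{36}, so R^-1 = ~R / (\frac{79885}{36}).
R v = \frac{77}{3} - \frac{79}{2} \gamma_{12}
Answer: -\frac{32453}{79885} \gamma_{1} + \frac{72996}{79885} \gamma_{2}


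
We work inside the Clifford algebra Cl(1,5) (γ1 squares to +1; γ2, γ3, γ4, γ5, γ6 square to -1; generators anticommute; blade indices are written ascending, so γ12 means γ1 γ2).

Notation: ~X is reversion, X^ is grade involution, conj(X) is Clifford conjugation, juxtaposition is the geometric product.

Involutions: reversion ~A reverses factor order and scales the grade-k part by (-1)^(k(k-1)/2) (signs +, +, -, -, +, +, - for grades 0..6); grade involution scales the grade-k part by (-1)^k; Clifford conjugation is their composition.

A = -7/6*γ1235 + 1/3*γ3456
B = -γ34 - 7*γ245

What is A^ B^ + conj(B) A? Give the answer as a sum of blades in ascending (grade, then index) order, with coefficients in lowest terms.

first term: 1/3*γ56 + 49/6*γ134 - 7/3*γ236 - 7/6*γ1245
second term: -1/3*γ56 - 49/6*γ134 + 7/3*γ236 - 7/6*γ1245
Answer: -7/3*γ1245


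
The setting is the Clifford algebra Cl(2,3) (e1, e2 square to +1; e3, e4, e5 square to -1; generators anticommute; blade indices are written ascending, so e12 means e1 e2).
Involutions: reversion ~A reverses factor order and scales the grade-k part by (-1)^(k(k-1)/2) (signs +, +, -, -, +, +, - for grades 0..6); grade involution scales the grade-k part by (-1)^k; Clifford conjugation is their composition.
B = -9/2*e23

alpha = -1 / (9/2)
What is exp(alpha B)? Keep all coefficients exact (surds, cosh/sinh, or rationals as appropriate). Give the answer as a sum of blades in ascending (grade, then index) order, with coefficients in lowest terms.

B^2 = (-9/2)^2*(e23)^2 = 81/4*(+1) = 81/4 (a basis 2-blade squares to minus the product of its generators' squares).
B^2 = 81/4 — B^2 > 0, so the exponential closes hyperbolically: l = 9/2, alpha*l = -1, so exp(alpha B) = cosh(-1) + (sinh(-1)/(9/2))*B = cosh(1) + (-2*sinh(1)/9)*B.
Answer: cosh(1) + sinh(1)*e23


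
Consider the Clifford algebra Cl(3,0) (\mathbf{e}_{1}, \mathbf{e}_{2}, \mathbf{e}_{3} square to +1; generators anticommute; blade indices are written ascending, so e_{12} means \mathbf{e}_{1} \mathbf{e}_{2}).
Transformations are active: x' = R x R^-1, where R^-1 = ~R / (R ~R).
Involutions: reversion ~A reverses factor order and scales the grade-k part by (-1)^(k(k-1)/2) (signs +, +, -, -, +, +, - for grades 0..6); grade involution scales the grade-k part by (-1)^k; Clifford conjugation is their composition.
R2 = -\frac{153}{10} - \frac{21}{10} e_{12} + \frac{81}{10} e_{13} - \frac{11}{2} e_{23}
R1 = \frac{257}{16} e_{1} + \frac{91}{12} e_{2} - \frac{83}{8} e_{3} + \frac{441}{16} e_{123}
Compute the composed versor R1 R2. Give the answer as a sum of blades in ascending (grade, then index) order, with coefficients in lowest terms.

Distribute over the terms of R1 (each basis-blade product reordered to ascending indices, repeated generators contracted through their squares):
(\frac{257}{16} e_{1}) R2 = -\frac{39321}{160} e_{1} - \frac{5397}{160} e_{2} + \frac{20817}{160} e_{3} - \frac{2827}{32} e_{123}
(\frac{91}{12} e_{2}) R2 = \frac{637}{40} e_{1} - \frac{4641}{40} e_{2} - \frac{1001}{24} e_{3} - \frac{2457}{40} e_{123}
(-\frac{83}{8} e_{3}) R2 = \frac{6723}{80} e_{1} - \frac{913}{16} e_{2} + \frac{12699}{80} e_{3} + \frac{1743}{80} e_{123}
(\frac{441}{16} e_{123}) R2 = \frac{4851}{32} e_{1} + \frac{35721}{160} e_{2} + \frac{9261}{160} e_{3} - \frac{67473}{160} e_{123}
Summing the partial products and collecting blades:
Answer: \frac{29}{5} e_{1} + \frac{263}{16} e_{2} + \frac{18301}{60} e_{3} - \frac{8795}{16} e_{123}


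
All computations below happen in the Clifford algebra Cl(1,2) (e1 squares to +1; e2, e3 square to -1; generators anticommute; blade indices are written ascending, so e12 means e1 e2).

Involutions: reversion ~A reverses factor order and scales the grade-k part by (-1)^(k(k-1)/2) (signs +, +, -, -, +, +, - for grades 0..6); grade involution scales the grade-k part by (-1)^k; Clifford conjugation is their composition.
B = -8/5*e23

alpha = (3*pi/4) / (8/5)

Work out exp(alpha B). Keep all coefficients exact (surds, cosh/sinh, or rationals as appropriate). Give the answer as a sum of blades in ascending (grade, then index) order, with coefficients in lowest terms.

B^2 = (-8/5)^2*(e23)^2 = 64/25*(-1) = -64/25 (a basis 2-blade squares to minus the product of its generators' squares).
B^2 = -64/25 — the series telescopes trigonometrically here: l = 8/5, alpha*l = 3*pi/4, so exp(alpha B) = cos(3*pi/4) + (sin(3*pi/4)/(8/5))*B = -sqrt(2)/2 + (5*sqrt(2)/16)*B.
Answer: -sqrt(2)/2 - sqrt(2)/2*e23


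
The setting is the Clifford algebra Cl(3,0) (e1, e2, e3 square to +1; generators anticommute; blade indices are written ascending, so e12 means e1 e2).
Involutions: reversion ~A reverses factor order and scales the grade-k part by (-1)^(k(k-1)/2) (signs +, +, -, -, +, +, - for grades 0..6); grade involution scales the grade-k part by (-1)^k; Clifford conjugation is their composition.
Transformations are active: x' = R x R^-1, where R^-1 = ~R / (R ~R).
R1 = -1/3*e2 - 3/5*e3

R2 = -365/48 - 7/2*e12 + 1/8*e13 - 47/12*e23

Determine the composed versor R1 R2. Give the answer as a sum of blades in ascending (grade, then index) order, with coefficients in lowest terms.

Distribute over the terms of R1 (each basis-blade product reordered to ascending indices, repeated generators contracted through their squares):
(-1/3*e2) R2 = -7/6*e1 + 365/144*e2 + 47/36*e3 + 1/24*e123
(-3/5*e3) R2 = 3/40*e1 - 47/20*e2 + 73/16*e3 + 21/10*e123
Summing the partial products and collecting blades:
Answer: -131/120*e1 + 133/720*e2 + 845/144*e3 + 257/120*e123


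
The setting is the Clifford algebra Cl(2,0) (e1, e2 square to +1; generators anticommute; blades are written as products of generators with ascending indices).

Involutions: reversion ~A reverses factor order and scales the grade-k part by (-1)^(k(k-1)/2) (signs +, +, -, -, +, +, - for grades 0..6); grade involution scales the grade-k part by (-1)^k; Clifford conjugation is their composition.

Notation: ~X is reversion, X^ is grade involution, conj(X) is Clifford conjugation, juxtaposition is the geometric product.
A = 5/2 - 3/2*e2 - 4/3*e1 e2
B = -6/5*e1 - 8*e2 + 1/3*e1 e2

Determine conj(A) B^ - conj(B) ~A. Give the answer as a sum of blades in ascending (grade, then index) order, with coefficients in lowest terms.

first term: 104/9 + 79/6*e1 + 92/5*e2 - 29/30*e1 e2
second term: -104/9 - 43/6*e1 + 108/5*e2 - 79/30*e1 e2
Answer: 208/9 + 61/3*e1 - 16/5*e2 + 5/3*e1 e2


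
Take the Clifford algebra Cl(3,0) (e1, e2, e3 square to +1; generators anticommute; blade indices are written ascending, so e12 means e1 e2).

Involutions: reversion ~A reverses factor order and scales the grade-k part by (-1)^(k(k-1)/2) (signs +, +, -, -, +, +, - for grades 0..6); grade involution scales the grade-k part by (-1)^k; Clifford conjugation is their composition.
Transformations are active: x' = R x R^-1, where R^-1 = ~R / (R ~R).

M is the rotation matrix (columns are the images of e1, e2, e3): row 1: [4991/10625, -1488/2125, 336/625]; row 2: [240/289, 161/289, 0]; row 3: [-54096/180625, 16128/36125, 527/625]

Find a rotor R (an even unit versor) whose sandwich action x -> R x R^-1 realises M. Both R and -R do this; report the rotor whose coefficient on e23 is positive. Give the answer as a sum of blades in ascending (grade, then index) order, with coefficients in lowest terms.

Method: write R = a + b12*e12 + b13*e13 + b23*e23 with a^2 + b12^2 + b13^2 + b23^2 = 1 (so R^-1 = ~R). Expanding the columns R e_j ~R gives tr M = 4a^2 - 1 and, from the antisymmetric part, M21 - M12 = -4a*b12, M13 - M31 = 4a*b13, M32 - M23 = -4a*b23.
Here tr M = 13511/7225, so a^2 = (1 + tr M)/4 = 5184/7225 and a = ±72/85. Taking a = 72/85: M21 - M12 = 55296/36125, M13 - M31 = 6048/7225, M32 - M23 = 16128/36125, giving b12 = -192/425, b13 = 21/85, b23 = -56/425, i.e. R = 72/85 - 192/425*e12 + 21/85*e13 - 56/425*e23.
Its e23 coefficient is negative, so report the other preimage -R.
Answer: -72/85 + 192/425*e12 - 21/85*e13 + 56/425*e23. Note: both R and -R realise this M (trace 13511/7225); the covering map identifies them, and the e23-coefficient sign is the tie-breaker.


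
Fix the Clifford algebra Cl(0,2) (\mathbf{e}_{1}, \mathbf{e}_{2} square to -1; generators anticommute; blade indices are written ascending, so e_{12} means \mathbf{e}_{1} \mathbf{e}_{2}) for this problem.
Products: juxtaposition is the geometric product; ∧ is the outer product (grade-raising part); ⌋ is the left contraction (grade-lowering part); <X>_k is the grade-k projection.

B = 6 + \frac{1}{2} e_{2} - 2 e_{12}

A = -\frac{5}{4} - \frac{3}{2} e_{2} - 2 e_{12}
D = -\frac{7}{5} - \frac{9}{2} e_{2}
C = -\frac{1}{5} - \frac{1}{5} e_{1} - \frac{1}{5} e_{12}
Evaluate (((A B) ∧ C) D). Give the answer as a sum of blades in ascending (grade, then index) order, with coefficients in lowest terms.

step 1: -\frac{43}{4} + 4 e_{1} - \frac{77}{8} e_{2} - \frac{19}{2} e_{12}
step 2: \frac{43}{20} + \frac{27}{20} e_{1} + \frac{77}{40} e_{2} + \frac{17}{8} e_{12}
step 3: \frac{2261}{400} + \frac{3069}{400} e_{1} - \frac{1237}{100} e_{2} - \frac{181}{20} e_{12}
Answer: \frac{2261}{400} + \frac{3069}{400} e_{1} - \frac{1237}{100} e_{2} - \frac{181}{20} e_{12}


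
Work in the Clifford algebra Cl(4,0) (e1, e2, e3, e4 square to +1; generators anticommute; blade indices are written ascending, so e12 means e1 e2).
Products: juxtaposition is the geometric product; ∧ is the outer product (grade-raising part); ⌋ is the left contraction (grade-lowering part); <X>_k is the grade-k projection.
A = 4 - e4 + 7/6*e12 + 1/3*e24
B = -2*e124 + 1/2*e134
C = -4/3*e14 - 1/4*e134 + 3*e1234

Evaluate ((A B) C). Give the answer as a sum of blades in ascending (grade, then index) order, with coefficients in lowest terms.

step 1: 2/3*e1 + 7/3*e4 + 2*e12 - 1/2*e13 - 1/6*e123 - 8*e124 + 2*e134 - 7/12*e234
step 2: 1/2 + 49/36*e1 + 14/3*e2 - 80/3*e3 - 37/72*e4 + 7/48*e12 - 7/12*e13 - 2*e23 + 29/24*e24 - 41/6*e34 - 70/9*e123 + 49/18*e234
Answer: 1/2 + 49/36*e1 + 14/3*e2 - 80/3*e3 - 37/72*e4 + 7/48*e12 - 7/12*e13 - 2*e23 + 29/24*e24 - 41/6*e34 - 70/9*e123 + 49/18*e234


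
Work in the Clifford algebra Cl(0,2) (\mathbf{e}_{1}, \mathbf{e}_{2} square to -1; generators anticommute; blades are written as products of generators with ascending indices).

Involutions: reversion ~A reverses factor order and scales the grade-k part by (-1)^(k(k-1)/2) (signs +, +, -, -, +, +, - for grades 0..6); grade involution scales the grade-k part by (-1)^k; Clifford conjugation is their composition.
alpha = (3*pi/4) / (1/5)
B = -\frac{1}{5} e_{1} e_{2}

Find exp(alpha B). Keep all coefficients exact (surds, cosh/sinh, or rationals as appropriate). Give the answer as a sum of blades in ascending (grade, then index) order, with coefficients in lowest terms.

B^2 = (-\frac{1}{5})^2*(e_{1} e_{2})^2 = \frac{1}{25}*(-1) = -\frac{1}{25} (a basis 2-blade squares to minus the product of its generators' squares).
B^2 = -\frac{1}{25} — a negative square means the series sums to a rotation: l = \frac{1}{5}, alpha*l = \frac{3 \pi}{4}, so exp(alpha B) = cos(\frac{3 \pi}{4}) + (sin(\frac{3 \pi}{4})/(\frac{1}{5}))*B = - \frac{\sqrt{2}}{2} + (\frac{5 \sqrt{2}}{2})*B.
Answer: - \frac{\sqrt{2}}{2} - \frac{\sqrt{2}}{2} e_{1} e_{2}


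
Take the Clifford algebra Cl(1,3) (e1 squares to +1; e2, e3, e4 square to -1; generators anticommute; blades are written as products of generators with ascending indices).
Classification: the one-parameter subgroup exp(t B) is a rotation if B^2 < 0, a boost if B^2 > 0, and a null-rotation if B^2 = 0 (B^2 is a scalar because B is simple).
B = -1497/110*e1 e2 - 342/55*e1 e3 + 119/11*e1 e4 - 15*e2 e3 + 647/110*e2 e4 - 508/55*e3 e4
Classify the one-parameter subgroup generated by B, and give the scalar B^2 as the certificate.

B^2 term by term: the squares give (-1497/110)^2*(e1 e2)^2 + (-342/55)^2*(e1 e3)^2 + (119/11)^2*(e1 e4)^2 + (-15)^2*(e2 e3)^2 + (647/110)^2*(e2 e4)^2 + (-508/55)^2*(e3 e4)^2 = 2241009/12100*(+1) + 116964/3025*(+1) + 14161/121*(+1) + 225*(-1) + 418609/12100*(-1) + 258064/3025*(-1) = -4 (each basis 2-blade squares to minus the product of its generators' squares); cross terms between blades sharing an index anticommute and cancel; the commuting (index-disjoint) pairs give grade-4 terms 2*c*c'*(blade product), which cancel blade by blade — e1 e2 e3 e4: 760476/3025 + 221274/3025 - 3570/11 = 0 — confirming B is simple. So B^2 = -4.
Answer: rotation, certificate B^2 = -4. Why this suffices: the scalar -4 survives any versor conjugation, so its sign alone determines the class however B is presented.


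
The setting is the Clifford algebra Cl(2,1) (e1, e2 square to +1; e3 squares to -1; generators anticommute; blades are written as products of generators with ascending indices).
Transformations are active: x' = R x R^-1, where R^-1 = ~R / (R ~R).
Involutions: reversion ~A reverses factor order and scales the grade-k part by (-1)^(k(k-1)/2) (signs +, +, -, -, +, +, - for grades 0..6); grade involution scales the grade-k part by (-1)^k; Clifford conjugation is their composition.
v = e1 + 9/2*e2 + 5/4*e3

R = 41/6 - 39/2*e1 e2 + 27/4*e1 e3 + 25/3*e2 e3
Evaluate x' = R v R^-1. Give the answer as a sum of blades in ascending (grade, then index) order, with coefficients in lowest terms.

~R = 41/6 + 39/2*e1 e2 - 27/4*e1 e3 - 25/3*e2 e3, and R ~R = 4991/16, so R^-1 = ~R / (4991/16).
R v = -4289/48*e1 + 239/6*e2 - 857/24*e3 - 557/12*e1 e2 e3
Answer: -56/23*e1 - 13805/2898*e2 + 17323/5796*e3


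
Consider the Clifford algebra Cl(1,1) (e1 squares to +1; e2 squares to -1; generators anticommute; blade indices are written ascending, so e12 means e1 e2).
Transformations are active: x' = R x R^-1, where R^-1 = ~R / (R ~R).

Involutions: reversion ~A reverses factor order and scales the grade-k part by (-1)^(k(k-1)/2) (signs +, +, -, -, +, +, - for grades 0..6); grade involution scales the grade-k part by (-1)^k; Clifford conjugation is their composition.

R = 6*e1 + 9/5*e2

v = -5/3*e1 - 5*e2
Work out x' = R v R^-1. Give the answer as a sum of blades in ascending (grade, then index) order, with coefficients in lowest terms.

~R = 6*e1 + 9/5*e2, and R ~R = 819/25, so R^-1 = ~R / (819/25).
R v = -1 - 27*e12
Answer: 355/273*e1 + 445/91*e2


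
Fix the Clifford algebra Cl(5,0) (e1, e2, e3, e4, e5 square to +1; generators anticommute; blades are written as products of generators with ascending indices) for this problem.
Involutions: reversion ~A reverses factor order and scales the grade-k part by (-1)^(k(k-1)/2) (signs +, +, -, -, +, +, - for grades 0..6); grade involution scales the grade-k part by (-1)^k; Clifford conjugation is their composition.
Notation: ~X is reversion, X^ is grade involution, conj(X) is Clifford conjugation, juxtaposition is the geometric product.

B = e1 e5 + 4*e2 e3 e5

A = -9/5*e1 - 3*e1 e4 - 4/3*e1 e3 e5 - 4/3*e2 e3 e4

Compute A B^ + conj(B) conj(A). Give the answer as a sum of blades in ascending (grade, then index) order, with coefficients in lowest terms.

first term: -4/3*e3 - 9/5*e5 - 16/3*e1 e2 - 7/3*e4 e5 + 36/5*e1 e2 e3 e5 + 40/3*e1 e2 e3 e4 e5
second term: 4/3*e3 + 9/5*e5 - 16/3*e1 e2 - 25/3*e4 e5 - 36/5*e1 e2 e3 e5 + 32/3*e1 e2 e3 e4 e5
Answer: -32/3*e1 e2 - 32/3*e4 e5 + 24*e1 e2 e3 e4 e5


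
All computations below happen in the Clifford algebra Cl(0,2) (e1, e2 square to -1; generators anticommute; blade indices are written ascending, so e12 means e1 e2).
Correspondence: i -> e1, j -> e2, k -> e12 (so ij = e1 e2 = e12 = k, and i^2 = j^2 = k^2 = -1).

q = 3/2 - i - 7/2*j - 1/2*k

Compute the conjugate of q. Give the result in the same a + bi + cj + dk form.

In blades: q = 3/2 - e1 - 7/2*e2 - 1/2*e12.
Conjugation here is Clifford conjugation: the scalar is fixed and the grade-1 and grade-2 blades all flip sign, giving 3/2 + e1 + 7/2*e2 + 1/2*e12; translating back:
Answer: 3/2 + i + 7/2*j + 1/2*k


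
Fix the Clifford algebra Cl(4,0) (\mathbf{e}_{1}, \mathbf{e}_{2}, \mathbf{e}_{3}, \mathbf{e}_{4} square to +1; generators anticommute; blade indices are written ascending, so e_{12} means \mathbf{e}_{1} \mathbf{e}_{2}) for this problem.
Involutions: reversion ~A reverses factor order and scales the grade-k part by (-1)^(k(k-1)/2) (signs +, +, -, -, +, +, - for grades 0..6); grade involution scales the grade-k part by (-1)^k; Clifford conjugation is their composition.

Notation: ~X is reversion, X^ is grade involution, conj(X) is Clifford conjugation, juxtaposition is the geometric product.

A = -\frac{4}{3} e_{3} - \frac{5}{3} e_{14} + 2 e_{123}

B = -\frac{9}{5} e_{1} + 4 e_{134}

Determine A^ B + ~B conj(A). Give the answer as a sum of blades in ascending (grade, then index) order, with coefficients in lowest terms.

first term: -\frac{20}{3} e_{3} - 3 e_{4} + \frac{12}{5} e_{13} - \frac{16}{3} e_{14} + \frac{18}{5} e_{23} - 8 e_{24}
second term: -\frac{20}{3} e_{3} - 3 e_{4} - \frac{12}{5} e_{13} + \frac{16}{3} e_{14} - \frac{18}{5} e_{23} + 8 e_{24}
Answer: -\frac{40}{3} e_{3} - 6 e_{4}


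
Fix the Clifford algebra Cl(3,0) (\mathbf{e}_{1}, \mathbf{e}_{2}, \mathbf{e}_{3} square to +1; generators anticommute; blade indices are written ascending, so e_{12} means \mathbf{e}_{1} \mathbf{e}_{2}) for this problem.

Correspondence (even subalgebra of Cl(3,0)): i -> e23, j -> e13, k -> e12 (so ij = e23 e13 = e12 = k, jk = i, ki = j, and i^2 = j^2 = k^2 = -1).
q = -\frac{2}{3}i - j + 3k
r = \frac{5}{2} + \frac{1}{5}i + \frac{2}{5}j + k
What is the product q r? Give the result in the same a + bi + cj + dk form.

In blades: q = 3 e_{12} - e_{13} - \frac{2}{3} e_{23}, r = \frac{5}{2} + e_{12} + \frac{2}{5} e_{13} + \frac{1}{5} e_{23}.
Distribute q over r term by term (generator squares from the signature, products reordered to ascending indices): (3 e_{12})*r = -3 + \frac{15}{2} e_{12} + \frac{3}{5} e_{13} - \frac{6}{5} e_{23}; (-e_{13})*r = \frac{2}{5} + \frac{1}{5} e_{12} - \frac{5}{2} e_{13} - e_{23}; (-\frac{2}{3} e_{23})*r = \frac{2}{15} - \frac{4}{15} e_{12} + \frac{2}{3} e_{13} - \frac{5}{3} e_{23}.
Sum: -\frac{37}{15} + \frac{223}{30} e_{12} - \frac{37}{30} e_{13} - \frac{58}{15} e_{23}; translating back through the correspondence:
Answer: -\frac{37}{15} - \frac{58}{15}i - \frac{37}{30}j + \frac{223}{30}k
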